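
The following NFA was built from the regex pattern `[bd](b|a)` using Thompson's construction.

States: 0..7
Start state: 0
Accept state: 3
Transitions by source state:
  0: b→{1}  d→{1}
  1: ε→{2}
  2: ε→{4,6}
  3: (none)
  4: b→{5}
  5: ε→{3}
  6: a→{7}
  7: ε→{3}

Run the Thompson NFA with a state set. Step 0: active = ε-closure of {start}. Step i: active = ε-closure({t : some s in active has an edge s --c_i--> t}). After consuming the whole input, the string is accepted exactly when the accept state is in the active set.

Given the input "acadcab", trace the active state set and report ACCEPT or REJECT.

start: ε-closure({0}) = {0}
'a' @ 1: {}  — no active states
rest 'cadcab' ignored (set empty)
end set {} — state 3 not in

Answer: REJECT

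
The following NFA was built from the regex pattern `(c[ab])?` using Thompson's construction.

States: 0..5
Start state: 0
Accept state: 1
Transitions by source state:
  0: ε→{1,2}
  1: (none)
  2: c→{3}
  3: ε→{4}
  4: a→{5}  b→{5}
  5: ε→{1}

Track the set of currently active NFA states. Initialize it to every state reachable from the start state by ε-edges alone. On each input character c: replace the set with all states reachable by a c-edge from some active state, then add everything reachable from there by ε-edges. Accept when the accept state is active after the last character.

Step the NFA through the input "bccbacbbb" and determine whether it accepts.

Answer: REJECT

Derivation:
start: ε-closure({0}) = {0,1,2}
'b' @ 1: {}  — no active states
rest 'ccbacbbb' ignored (set empty)
after full input: {}  (accept=1 not in)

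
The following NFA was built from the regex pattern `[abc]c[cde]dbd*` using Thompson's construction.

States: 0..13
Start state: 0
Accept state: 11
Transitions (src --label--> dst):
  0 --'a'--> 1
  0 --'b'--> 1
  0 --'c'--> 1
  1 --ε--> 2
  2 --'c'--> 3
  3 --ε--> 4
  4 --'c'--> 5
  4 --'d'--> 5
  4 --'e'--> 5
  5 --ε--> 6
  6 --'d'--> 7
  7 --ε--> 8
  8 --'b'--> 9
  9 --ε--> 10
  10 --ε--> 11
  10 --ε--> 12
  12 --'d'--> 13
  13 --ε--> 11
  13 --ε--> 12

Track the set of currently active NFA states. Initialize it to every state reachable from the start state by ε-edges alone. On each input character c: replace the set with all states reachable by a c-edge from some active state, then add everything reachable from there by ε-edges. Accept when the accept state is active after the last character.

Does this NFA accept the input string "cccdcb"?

Answer: REJECT

Trace:
start: ε-closure({0}) = {0}
'c' @ 1: {1,2}
'c' @ 2: {3,4}
'c' @ 3: {5,6}
'd' @ 4: {7,8}
'c' @ 5: {}  — state set empty
rest 'b' ignored (set empty)
after full input: {}  (accept=11 not in)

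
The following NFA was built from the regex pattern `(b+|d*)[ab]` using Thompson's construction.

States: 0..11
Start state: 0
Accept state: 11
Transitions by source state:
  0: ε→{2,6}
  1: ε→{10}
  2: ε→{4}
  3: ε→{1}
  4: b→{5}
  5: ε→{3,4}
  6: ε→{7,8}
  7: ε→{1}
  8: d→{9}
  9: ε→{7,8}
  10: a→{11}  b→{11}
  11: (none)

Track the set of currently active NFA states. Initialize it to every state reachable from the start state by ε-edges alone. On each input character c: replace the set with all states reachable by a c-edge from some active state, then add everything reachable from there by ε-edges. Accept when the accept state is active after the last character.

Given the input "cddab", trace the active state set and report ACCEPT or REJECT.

initial (ε-close {0}): {0,1,2,4,6,7,8,10}
'c' @ 1: {}  — no active states
rest 'ddab' ignored (set empty)
after full input: {}  (accept=11 not in)

Answer: REJECT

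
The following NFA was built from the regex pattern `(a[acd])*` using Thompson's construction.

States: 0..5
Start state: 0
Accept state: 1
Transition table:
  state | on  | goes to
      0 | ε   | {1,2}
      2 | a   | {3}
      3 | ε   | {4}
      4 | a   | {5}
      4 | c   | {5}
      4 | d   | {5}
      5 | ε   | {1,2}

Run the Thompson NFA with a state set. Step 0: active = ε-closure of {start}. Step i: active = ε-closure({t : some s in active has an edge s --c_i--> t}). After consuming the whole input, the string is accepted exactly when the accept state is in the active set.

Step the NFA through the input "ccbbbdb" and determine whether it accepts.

Answer: REJECT

Derivation:
S₀ = ε-closure({0}) = {0,1,2}
'c' @ 1: {}  — dead — no transitions
rest 'cbbbdb' ignored (set empty)
final: {}; accept 1 not in set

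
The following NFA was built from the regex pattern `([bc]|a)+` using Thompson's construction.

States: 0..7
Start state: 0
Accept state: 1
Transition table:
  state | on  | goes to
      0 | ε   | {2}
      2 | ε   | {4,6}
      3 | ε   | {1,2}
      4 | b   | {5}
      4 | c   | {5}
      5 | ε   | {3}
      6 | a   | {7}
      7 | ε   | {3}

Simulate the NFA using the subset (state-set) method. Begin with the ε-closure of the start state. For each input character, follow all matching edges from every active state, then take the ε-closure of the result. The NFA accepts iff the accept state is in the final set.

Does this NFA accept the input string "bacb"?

Answer: ACCEPT

Derivation:
S₀ = ε-closure({0}) = {0,2,4,6}
'b' @ 1: {1,2,3,4,5,6}  [accepting]
'a' @ 2: {1,2,3,4,6,7}  [accepting]
'c' @ 3: {1,2,3,4,5,6}  [accepting]
'b' @ 4: {1,2,3,4,5,6}  [accepting]
after full input: {1,2,3,4,5,6}  (accept=1 in)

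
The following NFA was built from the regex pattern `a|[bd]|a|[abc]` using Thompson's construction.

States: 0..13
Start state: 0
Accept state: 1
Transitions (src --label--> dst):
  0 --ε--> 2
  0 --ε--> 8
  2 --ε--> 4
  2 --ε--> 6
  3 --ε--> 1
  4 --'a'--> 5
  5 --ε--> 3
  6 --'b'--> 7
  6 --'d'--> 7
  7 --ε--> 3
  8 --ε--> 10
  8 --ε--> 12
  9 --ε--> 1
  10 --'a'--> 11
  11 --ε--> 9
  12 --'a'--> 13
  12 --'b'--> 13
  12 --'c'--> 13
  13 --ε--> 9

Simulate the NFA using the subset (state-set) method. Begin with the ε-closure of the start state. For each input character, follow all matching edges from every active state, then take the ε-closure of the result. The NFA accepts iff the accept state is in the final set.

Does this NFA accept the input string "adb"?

Answer: REJECT

Derivation:
initial (ε-close {0}): {0,2,4,6,8,10,12}
'a' @ 1: {1,3,5,9,11,13}  (accept∈set)
'd' @ 2: {}  — dead — no transitions
rest 'b' ignored (set empty)
after full input: {}  (accept=1 not in)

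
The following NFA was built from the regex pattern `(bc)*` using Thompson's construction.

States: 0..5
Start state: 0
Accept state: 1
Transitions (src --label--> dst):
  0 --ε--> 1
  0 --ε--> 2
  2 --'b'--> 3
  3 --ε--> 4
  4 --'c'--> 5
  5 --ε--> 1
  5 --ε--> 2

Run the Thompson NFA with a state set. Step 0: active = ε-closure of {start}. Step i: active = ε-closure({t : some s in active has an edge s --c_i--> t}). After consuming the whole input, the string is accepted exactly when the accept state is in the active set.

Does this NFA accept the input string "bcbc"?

start: ε-closure({0}) = {0,1,2}
'b' @ 1: {3,4}
'c' @ 2: {1,2,5}  ✓accept
'b' @ 3: {3,4}
'c' @ 4: {1,2,5}  ✓accept
after full input: {1,2,5}  (accept=1 in)

Answer: ACCEPT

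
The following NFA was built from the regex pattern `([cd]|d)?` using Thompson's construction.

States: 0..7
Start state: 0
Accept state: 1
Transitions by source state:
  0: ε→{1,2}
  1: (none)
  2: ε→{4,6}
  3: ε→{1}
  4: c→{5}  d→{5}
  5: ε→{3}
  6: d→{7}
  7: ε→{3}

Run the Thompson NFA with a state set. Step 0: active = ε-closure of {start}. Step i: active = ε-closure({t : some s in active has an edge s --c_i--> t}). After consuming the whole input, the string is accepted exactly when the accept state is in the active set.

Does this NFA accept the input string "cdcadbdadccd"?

Answer: REJECT

Derivation:
S₀ = ε-closure({0}) = {0,1,2,4,6}
'c' @ 1: {1,3,5}  ✓accept
'd' @ 2: {}  — state set empty
rest 'cadbdadccd' ignored (set empty)
end set {} — state 1 not in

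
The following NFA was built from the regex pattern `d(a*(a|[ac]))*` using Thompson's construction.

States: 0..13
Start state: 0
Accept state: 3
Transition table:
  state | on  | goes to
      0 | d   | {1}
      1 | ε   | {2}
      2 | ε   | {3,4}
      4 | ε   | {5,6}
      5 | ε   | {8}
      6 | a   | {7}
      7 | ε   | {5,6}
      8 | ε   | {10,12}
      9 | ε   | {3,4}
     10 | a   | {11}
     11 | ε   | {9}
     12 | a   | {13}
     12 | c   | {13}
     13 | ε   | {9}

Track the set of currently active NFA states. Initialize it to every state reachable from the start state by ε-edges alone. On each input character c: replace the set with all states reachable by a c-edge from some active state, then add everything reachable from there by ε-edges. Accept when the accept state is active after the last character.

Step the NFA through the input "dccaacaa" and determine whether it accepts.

initial (ε-close {0}): {0}
'd' @ 1: {1,2,3,4,5,6,8,10,12}  (accept∈set)
'c' @ 2: {3,4,5,6,8,9,10,12,13}  (accept∈set)
'c' @ 3: {3,4,5,6,8,9,10,12,13}  (accept∈set)
'a' @ 4: {3,4,5,6,7,8,9,10,11,12,13}  (accept∈set)
'a' @ 5: {3,4,5,6,7,8,9,10,11,12,13}  (accept∈set)
'c' @ 6: {3,4,5,6,8,9,10,12,13}  (accept∈set)
'a' @ 7: {3,4,5,6,7,8,9,10,11,12,13}  (accept∈set)
'a' @ 8: {3,4,5,6,7,8,9,10,11,12,13}  (accept∈set)
end set {3,4,5,6,7,8,9,10,11,12,13} — state 3 in

Answer: ACCEPT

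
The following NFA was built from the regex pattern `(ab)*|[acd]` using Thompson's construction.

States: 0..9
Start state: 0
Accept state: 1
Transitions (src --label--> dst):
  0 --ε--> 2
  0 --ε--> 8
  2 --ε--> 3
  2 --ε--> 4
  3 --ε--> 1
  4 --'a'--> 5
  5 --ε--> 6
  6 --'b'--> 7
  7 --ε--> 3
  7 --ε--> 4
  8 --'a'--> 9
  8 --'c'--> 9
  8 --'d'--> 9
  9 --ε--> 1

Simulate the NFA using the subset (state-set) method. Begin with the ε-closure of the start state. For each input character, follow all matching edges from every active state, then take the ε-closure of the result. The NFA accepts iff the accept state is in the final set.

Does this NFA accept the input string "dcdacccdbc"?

initial (ε-close {0}): {0,1,2,3,4,8}
'd' @ 1: {1,9}  [accepting]
'c' @ 2: {}  — dead — no transitions
rest 'dacccdbc' ignored (set empty)
final: {}; accept 1 not in set

Answer: REJECT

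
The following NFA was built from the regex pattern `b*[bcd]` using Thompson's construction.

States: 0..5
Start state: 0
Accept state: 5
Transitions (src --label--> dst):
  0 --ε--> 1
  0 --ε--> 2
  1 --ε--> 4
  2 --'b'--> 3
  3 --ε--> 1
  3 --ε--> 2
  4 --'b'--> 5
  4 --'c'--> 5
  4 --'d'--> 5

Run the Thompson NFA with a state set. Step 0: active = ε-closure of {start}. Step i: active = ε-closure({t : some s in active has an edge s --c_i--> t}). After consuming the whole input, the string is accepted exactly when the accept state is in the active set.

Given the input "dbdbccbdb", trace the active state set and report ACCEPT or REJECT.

Answer: REJECT

Trace:
start: ε-closure({0}) = {0,1,2,4}
'd' @ 1: {5}  [accepting]
'b' @ 2: {}  — state set empty
rest 'dbccbdb' ignored (set empty)
after full input: {}  (accept=5 not in)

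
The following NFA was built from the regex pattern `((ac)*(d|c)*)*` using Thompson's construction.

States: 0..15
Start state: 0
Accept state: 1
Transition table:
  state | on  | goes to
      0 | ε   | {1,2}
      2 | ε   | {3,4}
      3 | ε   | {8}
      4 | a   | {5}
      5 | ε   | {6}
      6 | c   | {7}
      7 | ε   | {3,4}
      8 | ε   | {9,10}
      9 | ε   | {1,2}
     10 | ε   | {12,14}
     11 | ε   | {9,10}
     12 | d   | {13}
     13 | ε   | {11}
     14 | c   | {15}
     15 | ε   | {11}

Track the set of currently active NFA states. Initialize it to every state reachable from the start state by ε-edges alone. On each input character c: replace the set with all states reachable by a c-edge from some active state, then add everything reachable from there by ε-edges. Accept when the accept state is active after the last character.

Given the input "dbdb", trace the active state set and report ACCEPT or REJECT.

initial (ε-close {0}): {0,1,2,3,4,8,9,10,12,14}
'd' @ 1: {1,2,3,4,8,9,10,11,12,13,14}  (accept∈set)
'b' @ 2: {}  — no active states
rest 'db' ignored (set empty)
end set {} — state 1 not in

Answer: REJECT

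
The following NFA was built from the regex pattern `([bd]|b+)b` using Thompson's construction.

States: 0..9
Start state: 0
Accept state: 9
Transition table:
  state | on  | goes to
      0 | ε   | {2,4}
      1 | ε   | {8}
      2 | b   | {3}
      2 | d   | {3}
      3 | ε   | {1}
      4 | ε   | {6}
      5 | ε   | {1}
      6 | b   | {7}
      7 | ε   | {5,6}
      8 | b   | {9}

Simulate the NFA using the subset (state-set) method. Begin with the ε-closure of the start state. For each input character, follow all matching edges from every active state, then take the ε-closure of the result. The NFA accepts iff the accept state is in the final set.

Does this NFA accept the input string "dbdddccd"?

Answer: REJECT

Steps:
S₀ = ε-closure({0}) = {0,2,4,6}
'd' @ 1: {1,3,8}
'b' @ 2: {9}  [accepting]
'd' @ 3: {}  — state set empty
rest 'ddccd' ignored (set empty)
after full input: {}  (accept=9 not in)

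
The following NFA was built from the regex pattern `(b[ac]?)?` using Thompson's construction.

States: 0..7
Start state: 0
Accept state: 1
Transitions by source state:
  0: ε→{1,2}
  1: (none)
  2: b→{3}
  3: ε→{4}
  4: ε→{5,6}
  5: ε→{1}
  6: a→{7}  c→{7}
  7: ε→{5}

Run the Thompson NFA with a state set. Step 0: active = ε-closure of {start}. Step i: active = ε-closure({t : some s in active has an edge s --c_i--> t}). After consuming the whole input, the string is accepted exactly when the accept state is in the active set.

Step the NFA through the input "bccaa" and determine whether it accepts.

start: ε-closure({0}) = {0,1,2}
'b' @ 1: {1,3,4,5,6}  (accept∈set)
'c' @ 2: {1,5,7}  (accept∈set)
'c' @ 3: {}  — state set empty
rest 'aa' ignored (set empty)
end set {} — state 1 not in

Answer: REJECT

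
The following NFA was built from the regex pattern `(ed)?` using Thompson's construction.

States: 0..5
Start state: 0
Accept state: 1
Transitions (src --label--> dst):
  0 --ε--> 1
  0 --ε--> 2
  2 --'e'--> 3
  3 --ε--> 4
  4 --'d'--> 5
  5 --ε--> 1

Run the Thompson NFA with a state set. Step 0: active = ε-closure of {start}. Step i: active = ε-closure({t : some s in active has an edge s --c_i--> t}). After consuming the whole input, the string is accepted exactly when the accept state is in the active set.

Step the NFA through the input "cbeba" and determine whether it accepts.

Answer: REJECT

Trace:
start: ε-closure({0}) = {0,1,2}
'c' @ 1: {}  — no active states
rest 'beba' ignored (set empty)
final: {}; accept 1 not in set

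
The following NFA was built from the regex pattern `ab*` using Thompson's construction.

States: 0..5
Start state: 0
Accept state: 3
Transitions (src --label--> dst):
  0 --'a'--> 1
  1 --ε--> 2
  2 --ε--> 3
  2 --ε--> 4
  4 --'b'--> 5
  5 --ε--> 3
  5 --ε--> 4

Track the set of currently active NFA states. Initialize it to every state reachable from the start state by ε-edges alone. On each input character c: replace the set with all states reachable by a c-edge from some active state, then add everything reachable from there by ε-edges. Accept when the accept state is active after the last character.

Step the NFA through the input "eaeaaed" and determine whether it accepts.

Answer: REJECT

Steps:
S₀ = ε-closure({0}) = {0}
'e' @ 1: {}  — state set empty
rest 'aeaaed' ignored (set empty)
after full input: {}  (accept=3 not in)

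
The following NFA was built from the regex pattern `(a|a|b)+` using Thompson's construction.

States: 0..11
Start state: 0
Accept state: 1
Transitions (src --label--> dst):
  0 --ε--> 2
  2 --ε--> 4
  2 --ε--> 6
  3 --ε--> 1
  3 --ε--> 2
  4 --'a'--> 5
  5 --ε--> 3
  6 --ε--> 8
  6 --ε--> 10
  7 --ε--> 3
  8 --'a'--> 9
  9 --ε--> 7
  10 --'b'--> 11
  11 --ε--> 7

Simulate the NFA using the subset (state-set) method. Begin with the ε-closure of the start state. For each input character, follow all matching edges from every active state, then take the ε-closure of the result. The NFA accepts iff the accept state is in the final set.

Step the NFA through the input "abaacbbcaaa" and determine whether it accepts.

Answer: REJECT

Derivation:
S₀ = ε-closure({0}) = {0,2,4,6,8,10}
'a' @ 1: {1,2,3,4,5,6,7,8,9,10}  ✓accept
'b' @ 2: {1,2,3,4,6,7,8,10,11}  ✓accept
'a' @ 3: {1,2,3,4,5,6,7,8,9,10}  ✓accept
'a' @ 4: {1,2,3,4,5,6,7,8,9,10}  ✓accept
'c' @ 5: {}  — dead — no transitions
rest 'bbcaaa' ignored (set empty)
final: {}; accept 1 not in set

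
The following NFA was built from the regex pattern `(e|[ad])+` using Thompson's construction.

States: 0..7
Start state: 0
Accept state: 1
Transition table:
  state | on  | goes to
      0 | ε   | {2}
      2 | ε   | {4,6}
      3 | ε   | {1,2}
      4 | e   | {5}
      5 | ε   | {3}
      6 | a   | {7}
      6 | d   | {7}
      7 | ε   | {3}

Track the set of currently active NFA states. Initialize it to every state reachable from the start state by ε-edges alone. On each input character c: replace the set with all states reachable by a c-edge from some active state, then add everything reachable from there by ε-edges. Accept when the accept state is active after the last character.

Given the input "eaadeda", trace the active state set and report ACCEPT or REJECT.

Answer: ACCEPT

Steps:
start: ε-closure({0}) = {0,2,4,6}
'e' @ 1: {1,2,3,4,5,6}  [accepting]
'a' @ 2: {1,2,3,4,6,7}  [accepting]
'a' @ 3: {1,2,3,4,6,7}  [accepting]
'd' @ 4: {1,2,3,4,6,7}  [accepting]
'e' @ 5: {1,2,3,4,5,6}  [accepting]
'd' @ 6: {1,2,3,4,6,7}  [accepting]
'a' @ 7: {1,2,3,4,6,7}  [accepting]
after full input: {1,2,3,4,6,7}  (accept=1 in)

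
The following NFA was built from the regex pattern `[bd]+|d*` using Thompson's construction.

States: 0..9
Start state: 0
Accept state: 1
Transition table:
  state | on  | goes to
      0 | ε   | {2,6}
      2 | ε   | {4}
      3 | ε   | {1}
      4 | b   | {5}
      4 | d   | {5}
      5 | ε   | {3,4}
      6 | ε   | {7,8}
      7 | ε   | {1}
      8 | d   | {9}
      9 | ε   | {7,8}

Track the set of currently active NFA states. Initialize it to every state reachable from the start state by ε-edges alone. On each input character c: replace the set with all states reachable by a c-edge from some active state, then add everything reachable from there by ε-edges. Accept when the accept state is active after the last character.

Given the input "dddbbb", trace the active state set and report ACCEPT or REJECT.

Answer: ACCEPT

Trace:
initial (ε-close {0}): {0,1,2,4,6,7,8}
'd' @ 1: {1,3,4,5,7,8,9}  (accept∈set)
'd' @ 2: {1,3,4,5,7,8,9}  (accept∈set)
'd' @ 3: {1,3,4,5,7,8,9}  (accept∈set)
'b' @ 4: {1,3,4,5}  (accept∈set)
'b' @ 5: {1,3,4,5}  (accept∈set)
'b' @ 6: {1,3,4,5}  (accept∈set)
end set {1,3,4,5} — state 1 in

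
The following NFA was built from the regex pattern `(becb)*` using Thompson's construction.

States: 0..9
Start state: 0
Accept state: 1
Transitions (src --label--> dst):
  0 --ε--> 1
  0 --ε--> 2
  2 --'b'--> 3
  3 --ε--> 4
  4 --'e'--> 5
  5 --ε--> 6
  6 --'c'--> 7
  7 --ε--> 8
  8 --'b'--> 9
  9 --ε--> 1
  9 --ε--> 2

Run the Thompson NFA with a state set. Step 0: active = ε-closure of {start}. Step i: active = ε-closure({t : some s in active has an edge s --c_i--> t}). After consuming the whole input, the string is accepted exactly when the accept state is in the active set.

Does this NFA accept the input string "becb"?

initial (ε-close {0}): {0,1,2}
'b' @ 1: {3,4}
'e' @ 2: {5,6}
'c' @ 3: {7,8}
'b' @ 4: {1,2,9}  [accepting]
after full input: {1,2,9}  (accept=1 in)

Answer: ACCEPT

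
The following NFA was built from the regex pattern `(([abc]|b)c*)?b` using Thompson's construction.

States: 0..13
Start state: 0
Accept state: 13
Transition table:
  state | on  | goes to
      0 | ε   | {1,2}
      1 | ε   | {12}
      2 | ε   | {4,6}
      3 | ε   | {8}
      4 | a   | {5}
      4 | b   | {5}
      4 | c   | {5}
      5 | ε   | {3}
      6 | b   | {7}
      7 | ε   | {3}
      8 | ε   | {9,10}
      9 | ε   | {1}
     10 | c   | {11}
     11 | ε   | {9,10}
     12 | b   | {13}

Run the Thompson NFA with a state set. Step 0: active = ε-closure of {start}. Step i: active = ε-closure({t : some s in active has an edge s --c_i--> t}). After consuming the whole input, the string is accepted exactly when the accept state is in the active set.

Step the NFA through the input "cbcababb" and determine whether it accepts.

Answer: REJECT

Derivation:
initial (ε-close {0}): {0,1,2,4,6,12}
'c' @ 1: {1,3,5,8,9,10,12}
'b' @ 2: {13}  (accept∈set)
'c' @ 3: {}  — no active states
rest 'ababb' ignored (set empty)
final: {}; accept 13 not in set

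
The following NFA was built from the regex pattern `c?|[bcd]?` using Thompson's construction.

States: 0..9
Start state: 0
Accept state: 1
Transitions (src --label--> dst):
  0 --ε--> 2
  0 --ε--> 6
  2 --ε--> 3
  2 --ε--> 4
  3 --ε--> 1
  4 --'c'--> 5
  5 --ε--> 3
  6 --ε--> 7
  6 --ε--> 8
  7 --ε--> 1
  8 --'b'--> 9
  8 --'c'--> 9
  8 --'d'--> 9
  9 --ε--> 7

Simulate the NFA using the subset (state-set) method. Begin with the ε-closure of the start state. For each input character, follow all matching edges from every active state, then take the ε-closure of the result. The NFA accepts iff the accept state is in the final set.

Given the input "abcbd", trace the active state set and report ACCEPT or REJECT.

Answer: REJECT

Trace:
initial (ε-close {0}): {0,1,2,3,4,6,7,8}
'a' @ 1: {}  — state set empty
rest 'bcbd' ignored (set empty)
after full input: {}  (accept=1 not in)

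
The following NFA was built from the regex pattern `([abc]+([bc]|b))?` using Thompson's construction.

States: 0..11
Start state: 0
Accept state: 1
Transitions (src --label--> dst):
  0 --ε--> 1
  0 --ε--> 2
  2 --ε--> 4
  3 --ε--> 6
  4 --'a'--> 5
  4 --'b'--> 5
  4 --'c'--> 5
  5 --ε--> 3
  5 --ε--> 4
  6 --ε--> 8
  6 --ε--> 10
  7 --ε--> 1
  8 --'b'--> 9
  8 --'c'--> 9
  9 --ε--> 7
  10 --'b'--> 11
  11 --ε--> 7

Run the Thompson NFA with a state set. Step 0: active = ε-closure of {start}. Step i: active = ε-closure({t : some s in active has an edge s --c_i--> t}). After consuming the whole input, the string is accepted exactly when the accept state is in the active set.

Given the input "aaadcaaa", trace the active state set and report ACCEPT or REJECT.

Answer: REJECT

Derivation:
S₀ = ε-closure({0}) = {0,1,2,4}
'a' @ 1: {3,4,5,6,8,10}
'a' @ 2: {3,4,5,6,8,10}
'a' @ 3: {3,4,5,6,8,10}
'd' @ 4: {}  — dead — no transitions
rest 'caaa' ignored (set empty)
final: {}; accept 1 not in set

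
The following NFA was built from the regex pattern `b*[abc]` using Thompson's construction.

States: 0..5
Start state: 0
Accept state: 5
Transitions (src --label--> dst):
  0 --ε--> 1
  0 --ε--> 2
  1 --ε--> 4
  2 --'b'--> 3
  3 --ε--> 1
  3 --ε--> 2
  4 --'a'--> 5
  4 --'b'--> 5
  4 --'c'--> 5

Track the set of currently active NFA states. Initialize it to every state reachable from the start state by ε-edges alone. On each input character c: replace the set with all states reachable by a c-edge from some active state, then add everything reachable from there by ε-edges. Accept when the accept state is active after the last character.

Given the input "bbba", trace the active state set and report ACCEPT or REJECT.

Answer: ACCEPT

Derivation:
S₀ = ε-closure({0}) = {0,1,2,4}
'b' @ 1: {1,2,3,4,5}  [accepting]
'b' @ 2: {1,2,3,4,5}  [accepting]
'b' @ 3: {1,2,3,4,5}  [accepting]
'a' @ 4: {5}  [accepting]
after full input: {5}  (accept=5 in)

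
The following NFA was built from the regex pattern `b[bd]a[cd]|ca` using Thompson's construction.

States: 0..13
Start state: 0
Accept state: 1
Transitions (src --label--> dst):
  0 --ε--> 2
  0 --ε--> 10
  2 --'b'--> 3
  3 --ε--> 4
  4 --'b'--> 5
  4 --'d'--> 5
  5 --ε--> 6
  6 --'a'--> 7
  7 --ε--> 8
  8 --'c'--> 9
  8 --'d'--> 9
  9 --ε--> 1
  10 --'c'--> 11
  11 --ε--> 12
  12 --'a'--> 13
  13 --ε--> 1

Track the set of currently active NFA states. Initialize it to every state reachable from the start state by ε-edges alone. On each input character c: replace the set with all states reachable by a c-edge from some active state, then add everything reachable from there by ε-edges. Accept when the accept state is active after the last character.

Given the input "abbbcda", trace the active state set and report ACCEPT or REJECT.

S₀ = ε-closure({0}) = {0,2,10}
'a' @ 1: {}  — state set empty
rest 'bbbcda' ignored (set empty)
after full input: {}  (accept=1 not in)

Answer: REJECT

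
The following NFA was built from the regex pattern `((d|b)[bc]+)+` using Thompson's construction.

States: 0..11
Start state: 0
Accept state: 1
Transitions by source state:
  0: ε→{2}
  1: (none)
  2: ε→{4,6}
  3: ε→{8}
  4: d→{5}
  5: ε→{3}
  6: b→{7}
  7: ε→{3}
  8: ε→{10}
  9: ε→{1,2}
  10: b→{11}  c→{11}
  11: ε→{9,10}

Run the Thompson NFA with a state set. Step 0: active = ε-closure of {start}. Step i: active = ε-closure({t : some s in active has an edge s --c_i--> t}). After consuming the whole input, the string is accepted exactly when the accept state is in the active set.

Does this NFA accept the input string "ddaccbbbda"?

start: ε-closure({0}) = {0,2,4,6}
'd' @ 1: {3,5,8,10}
'd' @ 2: {}  — dead — no transitions
rest 'accbbbda' ignored (set empty)
end set {} — state 1 not in

Answer: REJECT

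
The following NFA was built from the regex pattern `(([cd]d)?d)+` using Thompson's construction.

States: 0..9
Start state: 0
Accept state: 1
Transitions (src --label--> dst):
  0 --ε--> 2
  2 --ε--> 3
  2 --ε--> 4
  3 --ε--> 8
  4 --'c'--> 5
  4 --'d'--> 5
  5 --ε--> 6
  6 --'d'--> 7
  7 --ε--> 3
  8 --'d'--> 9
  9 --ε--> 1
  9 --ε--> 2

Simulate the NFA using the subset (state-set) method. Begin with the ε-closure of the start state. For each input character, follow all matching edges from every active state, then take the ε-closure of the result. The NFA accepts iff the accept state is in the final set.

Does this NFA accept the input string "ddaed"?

Answer: REJECT

Trace:
initial (ε-close {0}): {0,2,3,4,8}
'd' @ 1: {1,2,3,4,5,6,8,9}  [accepting]
'd' @ 2: {1,2,3,4,5,6,7,8,9}  [accepting]
'a' @ 3: {}  — dead — no transitions
rest 'ed' ignored (set empty)
final: {}; accept 1 not in set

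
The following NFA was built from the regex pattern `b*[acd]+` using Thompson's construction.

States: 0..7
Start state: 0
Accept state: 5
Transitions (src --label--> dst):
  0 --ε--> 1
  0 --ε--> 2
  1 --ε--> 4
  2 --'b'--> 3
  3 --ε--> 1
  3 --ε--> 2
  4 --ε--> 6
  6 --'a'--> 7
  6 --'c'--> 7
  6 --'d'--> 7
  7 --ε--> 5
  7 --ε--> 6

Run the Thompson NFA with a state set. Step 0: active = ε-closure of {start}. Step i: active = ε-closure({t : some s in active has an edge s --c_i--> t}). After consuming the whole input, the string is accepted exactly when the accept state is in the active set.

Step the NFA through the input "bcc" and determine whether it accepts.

S₀ = ε-closure({0}) = {0,1,2,4,6}
'b' @ 1: {1,2,3,4,6}
'c' @ 2: {5,6,7}  ✓accept
'c' @ 3: {5,6,7}  ✓accept
after full input: {5,6,7}  (accept=5 in)

Answer: ACCEPT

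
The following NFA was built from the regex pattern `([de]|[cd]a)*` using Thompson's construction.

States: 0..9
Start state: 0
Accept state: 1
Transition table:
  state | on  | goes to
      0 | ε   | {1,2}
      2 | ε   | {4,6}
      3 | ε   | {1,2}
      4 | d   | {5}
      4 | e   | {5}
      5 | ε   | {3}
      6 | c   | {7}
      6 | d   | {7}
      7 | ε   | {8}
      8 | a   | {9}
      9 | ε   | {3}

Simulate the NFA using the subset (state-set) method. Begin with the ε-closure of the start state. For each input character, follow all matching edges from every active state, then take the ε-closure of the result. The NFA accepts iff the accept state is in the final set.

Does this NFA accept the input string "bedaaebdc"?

Answer: REJECT

Derivation:
start: ε-closure({0}) = {0,1,2,4,6}
'b' @ 1: {}  — no active states
rest 'edaaebdc' ignored (set empty)
final: {}; accept 1 not in set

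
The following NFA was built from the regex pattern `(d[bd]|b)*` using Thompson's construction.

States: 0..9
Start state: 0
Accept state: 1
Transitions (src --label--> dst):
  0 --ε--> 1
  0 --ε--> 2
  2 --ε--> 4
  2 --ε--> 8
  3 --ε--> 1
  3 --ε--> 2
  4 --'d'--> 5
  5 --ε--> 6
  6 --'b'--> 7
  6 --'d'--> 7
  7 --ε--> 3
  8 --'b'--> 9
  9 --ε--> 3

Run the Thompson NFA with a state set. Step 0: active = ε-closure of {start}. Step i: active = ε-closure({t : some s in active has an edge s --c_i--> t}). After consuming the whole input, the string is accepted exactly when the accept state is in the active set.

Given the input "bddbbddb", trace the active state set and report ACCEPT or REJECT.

S₀ = ε-closure({0}) = {0,1,2,4,8}
'b' @ 1: {1,2,3,4,8,9}  [accepting]
'd' @ 2: {5,6}
'd' @ 3: {1,2,3,4,7,8}  [accepting]
'b' @ 4: {1,2,3,4,8,9}  [accepting]
'b' @ 5: {1,2,3,4,8,9}  [accepting]
'd' @ 6: {5,6}
'd' @ 7: {1,2,3,4,7,8}  [accepting]
'b' @ 8: {1,2,3,4,8,9}  [accepting]
after full input: {1,2,3,4,8,9}  (accept=1 in)

Answer: ACCEPT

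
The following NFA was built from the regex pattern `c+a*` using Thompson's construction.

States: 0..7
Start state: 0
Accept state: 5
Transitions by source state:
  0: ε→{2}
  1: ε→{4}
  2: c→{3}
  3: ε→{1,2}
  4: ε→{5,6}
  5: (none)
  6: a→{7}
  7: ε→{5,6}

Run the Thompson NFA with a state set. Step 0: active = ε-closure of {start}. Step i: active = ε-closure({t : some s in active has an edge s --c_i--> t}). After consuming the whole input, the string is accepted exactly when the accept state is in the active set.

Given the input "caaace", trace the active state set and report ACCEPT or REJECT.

S₀ = ε-closure({0}) = {0,2}
'c' @ 1: {1,2,3,4,5,6}  (accept∈set)
'a' @ 2: {5,6,7}  (accept∈set)
'a' @ 3: {5,6,7}  (accept∈set)
'a' @ 4: {5,6,7}  (accept∈set)
'c' @ 5: {}  — dead — no transitions
rest 'e' ignored (set empty)
end set {} — state 5 not in

Answer: REJECT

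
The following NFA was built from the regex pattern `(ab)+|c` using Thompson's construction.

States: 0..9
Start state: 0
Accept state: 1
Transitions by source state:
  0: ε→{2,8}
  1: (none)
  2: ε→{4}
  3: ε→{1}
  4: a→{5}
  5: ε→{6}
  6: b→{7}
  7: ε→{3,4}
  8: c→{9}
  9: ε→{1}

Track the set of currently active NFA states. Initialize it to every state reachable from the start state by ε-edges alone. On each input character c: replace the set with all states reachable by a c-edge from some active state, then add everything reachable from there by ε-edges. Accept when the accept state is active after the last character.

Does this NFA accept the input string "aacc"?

Answer: REJECT

Derivation:
initial (ε-close {0}): {0,2,4,8}
'a' @ 1: {5,6}
'a' @ 2: {}  — no active states
rest 'cc' ignored (set empty)
final: {}; accept 1 not in set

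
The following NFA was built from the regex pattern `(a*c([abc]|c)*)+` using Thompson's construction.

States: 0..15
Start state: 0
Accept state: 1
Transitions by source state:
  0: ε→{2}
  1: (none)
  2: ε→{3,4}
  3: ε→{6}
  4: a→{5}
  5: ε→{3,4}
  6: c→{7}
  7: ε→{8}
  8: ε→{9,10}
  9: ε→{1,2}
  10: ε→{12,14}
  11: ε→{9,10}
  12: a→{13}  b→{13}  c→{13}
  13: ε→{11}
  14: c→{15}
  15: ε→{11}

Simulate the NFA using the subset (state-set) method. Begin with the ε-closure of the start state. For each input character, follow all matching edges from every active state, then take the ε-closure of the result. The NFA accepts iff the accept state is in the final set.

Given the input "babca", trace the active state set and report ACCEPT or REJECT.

Answer: REJECT

Trace:
start: ε-closure({0}) = {0,2,3,4,6}
'b' @ 1: {}  — state set empty
rest 'abca' ignored (set empty)
after full input: {}  (accept=1 not in)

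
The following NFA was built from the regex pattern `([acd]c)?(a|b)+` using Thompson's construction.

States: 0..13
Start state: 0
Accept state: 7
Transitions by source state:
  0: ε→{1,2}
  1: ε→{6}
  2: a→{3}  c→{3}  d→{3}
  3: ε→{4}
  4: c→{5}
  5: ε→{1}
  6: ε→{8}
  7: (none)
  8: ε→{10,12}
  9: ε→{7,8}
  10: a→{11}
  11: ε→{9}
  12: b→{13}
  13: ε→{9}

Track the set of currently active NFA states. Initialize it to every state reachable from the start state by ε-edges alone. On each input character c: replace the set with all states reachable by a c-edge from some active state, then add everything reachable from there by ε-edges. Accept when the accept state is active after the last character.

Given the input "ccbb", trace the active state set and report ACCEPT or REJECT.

Answer: ACCEPT

Derivation:
initial (ε-close {0}): {0,1,2,6,8,10,12}
'c' @ 1: {3,4}
'c' @ 2: {1,5,6,8,10,12}
'b' @ 3: {7,8,9,10,12,13}  [accepting]
'b' @ 4: {7,8,9,10,12,13}  [accepting]
final: {7,8,9,10,12,13}; accept 7 in set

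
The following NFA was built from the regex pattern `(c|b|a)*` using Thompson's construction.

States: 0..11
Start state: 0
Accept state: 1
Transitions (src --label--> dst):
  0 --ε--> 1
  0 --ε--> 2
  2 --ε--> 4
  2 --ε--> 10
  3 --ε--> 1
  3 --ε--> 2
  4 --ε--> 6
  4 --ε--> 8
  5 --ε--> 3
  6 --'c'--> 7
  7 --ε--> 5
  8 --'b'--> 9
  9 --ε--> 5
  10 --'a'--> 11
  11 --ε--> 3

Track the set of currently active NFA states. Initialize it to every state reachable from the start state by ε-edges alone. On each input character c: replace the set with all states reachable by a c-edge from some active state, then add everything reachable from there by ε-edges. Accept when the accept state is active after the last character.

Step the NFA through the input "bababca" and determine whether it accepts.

start: ε-closure({0}) = {0,1,2,4,6,8,10}
'b' @ 1: {1,2,3,4,5,6,8,9,10}  [accepting]
'a' @ 2: {1,2,3,4,6,8,10,11}  [accepting]
'b' @ 3: {1,2,3,4,5,6,8,9,10}  [accepting]
'a' @ 4: {1,2,3,4,6,8,10,11}  [accepting]
'b' @ 5: {1,2,3,4,5,6,8,9,10}  [accepting]
'c' @ 6: {1,2,3,4,5,6,7,8,10}  [accepting]
'a' @ 7: {1,2,3,4,6,8,10,11}  [accepting]
final: {1,2,3,4,6,8,10,11}; accept 1 in set

Answer: ACCEPT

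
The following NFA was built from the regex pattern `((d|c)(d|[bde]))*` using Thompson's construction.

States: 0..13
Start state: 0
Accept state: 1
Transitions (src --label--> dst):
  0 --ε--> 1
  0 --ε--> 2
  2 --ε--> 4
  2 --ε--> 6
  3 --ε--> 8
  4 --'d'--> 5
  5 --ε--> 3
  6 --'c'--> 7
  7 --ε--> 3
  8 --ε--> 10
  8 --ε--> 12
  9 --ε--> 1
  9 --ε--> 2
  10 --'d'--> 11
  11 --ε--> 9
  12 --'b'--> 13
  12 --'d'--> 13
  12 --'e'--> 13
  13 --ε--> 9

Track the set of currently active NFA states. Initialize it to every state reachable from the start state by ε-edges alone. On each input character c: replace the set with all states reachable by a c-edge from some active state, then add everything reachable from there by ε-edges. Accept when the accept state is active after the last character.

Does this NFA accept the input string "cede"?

start: ε-closure({0}) = {0,1,2,4,6}
'c' @ 1: {3,7,8,10,12}
'e' @ 2: {1,2,4,6,9,13}  (accept∈set)
'd' @ 3: {3,5,8,10,12}
'e' @ 4: {1,2,4,6,9,13}  (accept∈set)
end set {1,2,4,6,9,13} — state 1 in

Answer: ACCEPT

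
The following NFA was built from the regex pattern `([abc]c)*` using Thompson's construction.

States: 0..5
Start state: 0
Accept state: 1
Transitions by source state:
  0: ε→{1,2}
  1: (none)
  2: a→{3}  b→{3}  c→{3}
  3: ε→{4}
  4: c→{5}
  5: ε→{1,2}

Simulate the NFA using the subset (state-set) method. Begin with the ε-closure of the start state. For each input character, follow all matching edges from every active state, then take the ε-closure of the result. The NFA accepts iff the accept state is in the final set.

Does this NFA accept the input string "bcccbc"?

Answer: ACCEPT

Steps:
start: ε-closure({0}) = {0,1,2}
'b' @ 1: {3,4}
'c' @ 2: {1,2,5}  [accepting]
'c' @ 3: {3,4}
'c' @ 4: {1,2,5}  [accepting]
'b' @ 5: {3,4}
'c' @ 6: {1,2,5}  [accepting]
after full input: {1,2,5}  (accept=1 in)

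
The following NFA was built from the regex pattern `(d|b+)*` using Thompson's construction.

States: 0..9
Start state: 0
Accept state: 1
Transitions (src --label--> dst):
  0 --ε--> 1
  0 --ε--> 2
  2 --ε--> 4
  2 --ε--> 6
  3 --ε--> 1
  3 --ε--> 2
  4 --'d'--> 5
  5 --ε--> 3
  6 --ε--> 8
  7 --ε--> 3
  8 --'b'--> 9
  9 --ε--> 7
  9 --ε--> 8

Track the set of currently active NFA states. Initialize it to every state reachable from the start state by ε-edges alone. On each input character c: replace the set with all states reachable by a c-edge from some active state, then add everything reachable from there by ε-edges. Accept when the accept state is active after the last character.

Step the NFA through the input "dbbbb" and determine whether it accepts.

Answer: ACCEPT

Derivation:
S₀ = ε-closure({0}) = {0,1,2,4,6,8}
'd' @ 1: {1,2,3,4,5,6,8}  (accept∈set)
'b' @ 2: {1,2,3,4,6,7,8,9}  (accept∈set)
'b' @ 3: {1,2,3,4,6,7,8,9}  (accept∈set)
'b' @ 4: {1,2,3,4,6,7,8,9}  (accept∈set)
'b' @ 5: {1,2,3,4,6,7,8,9}  (accept∈set)
end set {1,2,3,4,6,7,8,9} — state 1 in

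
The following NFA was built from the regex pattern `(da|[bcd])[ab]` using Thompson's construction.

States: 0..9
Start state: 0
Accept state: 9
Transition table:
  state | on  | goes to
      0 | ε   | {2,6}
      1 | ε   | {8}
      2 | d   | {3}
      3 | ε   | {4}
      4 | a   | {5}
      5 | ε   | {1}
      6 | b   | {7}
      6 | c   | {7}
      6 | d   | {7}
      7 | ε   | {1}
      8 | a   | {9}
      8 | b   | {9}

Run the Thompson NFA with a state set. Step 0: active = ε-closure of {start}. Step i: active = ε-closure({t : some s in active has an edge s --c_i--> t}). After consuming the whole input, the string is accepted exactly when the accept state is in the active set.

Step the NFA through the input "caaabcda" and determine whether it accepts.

S₀ = ε-closure({0}) = {0,2,6}
'c' @ 1: {1,7,8}
'a' @ 2: {9}  [accepting]
'a' @ 3: {}  — dead — no transitions
rest 'abcda' ignored (set empty)
after full input: {}  (accept=9 not in)

Answer: REJECT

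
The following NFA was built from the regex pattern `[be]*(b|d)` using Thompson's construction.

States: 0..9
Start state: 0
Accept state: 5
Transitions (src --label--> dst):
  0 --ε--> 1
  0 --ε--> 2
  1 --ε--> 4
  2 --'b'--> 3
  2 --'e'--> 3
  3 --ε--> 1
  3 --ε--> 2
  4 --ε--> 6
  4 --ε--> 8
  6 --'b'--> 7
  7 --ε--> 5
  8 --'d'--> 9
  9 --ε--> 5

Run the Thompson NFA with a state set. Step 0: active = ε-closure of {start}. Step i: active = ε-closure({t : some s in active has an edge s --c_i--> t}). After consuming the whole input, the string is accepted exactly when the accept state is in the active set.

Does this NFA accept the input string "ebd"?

Answer: ACCEPT

Steps:
start: ε-closure({0}) = {0,1,2,4,6,8}
'e' @ 1: {1,2,3,4,6,8}
'b' @ 2: {1,2,3,4,5,6,7,8}  (accept∈set)
'd' @ 3: {5,9}  (accept∈set)
final: {5,9}; accept 5 in set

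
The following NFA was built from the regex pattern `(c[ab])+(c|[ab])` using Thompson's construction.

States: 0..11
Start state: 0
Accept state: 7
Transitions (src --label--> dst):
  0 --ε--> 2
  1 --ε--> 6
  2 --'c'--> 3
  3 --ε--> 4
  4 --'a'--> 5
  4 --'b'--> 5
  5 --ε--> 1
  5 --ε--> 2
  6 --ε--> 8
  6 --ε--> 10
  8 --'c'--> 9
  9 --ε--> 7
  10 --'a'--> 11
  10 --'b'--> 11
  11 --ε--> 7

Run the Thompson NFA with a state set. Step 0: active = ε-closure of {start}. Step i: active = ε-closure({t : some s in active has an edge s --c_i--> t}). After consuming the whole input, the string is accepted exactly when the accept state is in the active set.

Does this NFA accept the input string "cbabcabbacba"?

initial (ε-close {0}): {0,2}
'c' @ 1: {3,4}
'b' @ 2: {1,2,5,6,8,10}
'a' @ 3: {7,11}  ✓accept
'b' @ 4: {}  — state set empty
rest 'cabbacba' ignored (set empty)
end set {} — state 7 not in

Answer: REJECT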